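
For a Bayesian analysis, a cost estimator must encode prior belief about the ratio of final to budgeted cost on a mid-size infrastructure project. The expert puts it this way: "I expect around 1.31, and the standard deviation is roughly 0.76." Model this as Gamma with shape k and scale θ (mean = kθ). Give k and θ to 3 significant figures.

k ≈ 2.97, θ ≈ 0.441

For Gamma(k, scale θ): mean = kθ, variance = kθ², so CV = 1/√k.
CV = SD/mean = 0.76/1.31 = 0.5802, hence k = 1/CV² = 2.97.
Then θ = mean/k = 1.31/2.97 = 0.441.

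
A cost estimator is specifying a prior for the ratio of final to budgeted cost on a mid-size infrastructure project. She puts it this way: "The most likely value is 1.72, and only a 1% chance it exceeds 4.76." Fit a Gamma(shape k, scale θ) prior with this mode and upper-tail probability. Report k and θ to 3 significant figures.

Gamma(k,θ) with k>1 has mode (k−1)θ, so θ = 1.72/(k−1).
Need P(X < 4.76) = 0.99 with θ tied to k this way. Start at k = 2, θ = 1.72: P(X<4.76) ≈ 0.763.
Too low — raise k to concentrate. Iterating converges to k ≈ 5.43.
Then θ = 1.72/(5.43−1) ≈ 0.388.

k ≈ 5.43, θ ≈ 0.388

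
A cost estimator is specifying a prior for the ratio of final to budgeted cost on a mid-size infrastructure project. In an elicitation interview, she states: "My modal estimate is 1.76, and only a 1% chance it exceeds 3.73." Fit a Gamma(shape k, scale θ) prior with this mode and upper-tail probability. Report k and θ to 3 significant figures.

k ≈ 9.61, θ ≈ 0.204

Gamma(k,θ) with k>1 has mode (k−1)θ, so θ = 1.76/(k−1).
Need P(X < 3.73) = 0.99 with θ tied to k this way. Start at k = 2, θ = 1.76: P(X<3.73) ≈ 0.625.
Too low — raise k to concentrate. Iterating converges to k ≈ 9.61.
Then θ = 1.76/(9.61−1) ≈ 0.204.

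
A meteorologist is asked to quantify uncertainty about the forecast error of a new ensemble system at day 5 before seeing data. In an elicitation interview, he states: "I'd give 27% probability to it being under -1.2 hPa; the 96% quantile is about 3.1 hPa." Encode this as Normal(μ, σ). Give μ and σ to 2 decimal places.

The p-quantile of Normal(μ,σ) is μ + z_p·σ, with z_{0.27} = -0.6128 and z_{0.96} = 1.751.
Eliminate σ: μ = (z₂·x₁ − z₁·x₂)/(z₂ − z₁) = (1.751·-1.2 − (-0.6128)·3.1)/2.363 = -0.09.
Then σ = (x₂ − x₁)/(z₂ − z₁) = (3.1 − -1.2)/2.363 = 1.82.

μ = -0.09, σ = 1.82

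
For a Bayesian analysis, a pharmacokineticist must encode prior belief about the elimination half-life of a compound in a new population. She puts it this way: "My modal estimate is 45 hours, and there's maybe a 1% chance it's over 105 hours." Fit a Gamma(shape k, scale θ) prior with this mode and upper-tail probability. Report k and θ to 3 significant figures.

k ≈ 7.63, θ ≈ 6.78

Gamma(k,θ) with k>1 has mode (k−1)θ, so θ = 45/(k−1).
Need P(X < 105) = 0.99 with θ tied to k this way. Start at k = 2, θ = 45: P(X<105) ≈ 0.677.
Too low — raise k to concentrate. Iterating converges to k ≈ 7.63.
Then θ = 45/(7.63−1) ≈ 6.78.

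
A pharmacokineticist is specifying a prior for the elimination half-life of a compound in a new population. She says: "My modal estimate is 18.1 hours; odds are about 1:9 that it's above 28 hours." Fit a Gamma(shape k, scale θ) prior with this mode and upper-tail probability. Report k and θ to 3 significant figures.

k ≈ 10.8, θ ≈ 1.84

Gamma(k,θ) with k>1 has mode (k−1)θ, so θ = 18.1/(k−1).
Need P(X < 28) = 0.9 with θ tied to k this way. Start at k = 2, θ = 18.1: P(X<28) ≈ 0.458.
Too low — raise k to concentrate. Iterating converges to k ≈ 10.8.
Then θ = 18.1/(10.8−1) ≈ 1.84.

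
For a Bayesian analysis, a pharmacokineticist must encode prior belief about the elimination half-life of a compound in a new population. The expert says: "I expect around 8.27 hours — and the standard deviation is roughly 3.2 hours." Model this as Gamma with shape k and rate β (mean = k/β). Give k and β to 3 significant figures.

k ≈ 6.68, β ≈ 0.808

For Gamma(k, rate β): mean = k/β, variance = k/β², so CV = 1/√k.
CV = SD/mean = 3.2/8.27 = 0.3869, hence k = 1/CV² = 6.68.
Then β = k/mean = 6.68/8.27 = 0.808.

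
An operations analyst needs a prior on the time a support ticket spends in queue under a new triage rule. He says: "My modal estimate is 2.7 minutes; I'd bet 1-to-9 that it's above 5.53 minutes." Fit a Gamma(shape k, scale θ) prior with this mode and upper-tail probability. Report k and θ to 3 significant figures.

Gamma(k,θ) with k>1 has mode (k−1)θ, so θ = 2.7/(k−1).
Need P(X < 5.53) = 0.9 with θ tied to k this way. Start at k = 2, θ = 2.7: P(X<5.53) ≈ 0.607.
Too low — raise k to concentrate. Iterating converges to k ≈ 4.73.
Then θ = 2.7/(4.73−1) ≈ 0.723.

k ≈ 4.73, θ ≈ 0.723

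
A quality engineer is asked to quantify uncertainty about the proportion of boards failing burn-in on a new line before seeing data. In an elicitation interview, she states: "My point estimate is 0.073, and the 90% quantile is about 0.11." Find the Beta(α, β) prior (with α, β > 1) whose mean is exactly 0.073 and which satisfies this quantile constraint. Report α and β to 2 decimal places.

α ≈ 6.40, β ≈ 81.27

With mean 0.073 fixed, write α = 0.073s, β = 0.927s where s = α+β.
Need P(θ < 0.11) = 0.9 under Beta(0.073s, 0.927s). Normal approximation: (q−m)/√(m(1−m)/s) ≈ z_{0.9} = 1.28, so s ≈ 0.073·0.927·(1.28)²/(0.11−0.073)² = 81.2.
At s = 81.2: P(θ<0.11) ≈ 0.893. Adjusting to match 0.9 gives s ≈ 87.67.
So α = 0.073·87.67 ≈ 6.40, β = 0.927·87.67 ≈ 81.27.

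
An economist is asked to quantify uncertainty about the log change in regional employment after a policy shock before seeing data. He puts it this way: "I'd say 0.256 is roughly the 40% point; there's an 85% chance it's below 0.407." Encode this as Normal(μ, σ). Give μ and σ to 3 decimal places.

The p-quantile of Normal(μ,σ) is μ + z_p·σ, with z_{0.4} = -0.2533 and z_{0.85} = 1.036.
Eliminate σ: μ = (z₂·x₁ − z₁·x₂)/(z₂ − z₁) = (1.036·0.256 − (-0.2533)·0.407)/1.29 = 0.286.
Then σ = (x₂ − x₁)/(z₂ − z₁) = (0.407 − 0.256)/1.29 = 0.117.

μ = 0.286, σ = 0.117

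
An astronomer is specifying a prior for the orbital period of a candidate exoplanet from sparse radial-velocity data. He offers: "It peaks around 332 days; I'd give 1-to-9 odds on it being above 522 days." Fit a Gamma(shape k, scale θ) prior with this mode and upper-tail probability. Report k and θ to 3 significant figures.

Gamma(k,θ) with k>1 has mode (k−1)θ, so θ = 332/(k−1).
Need P(X < 522) = 0.9 with θ tied to k this way. Start at k = 2, θ = 332: P(X<522) ≈ 0.466.
Too low — raise k to concentrate. Iterating converges to k ≈ 10.2.
Then θ = 332/(10.2−1) ≈ 36.3.

k ≈ 10.2, θ ≈ 36.3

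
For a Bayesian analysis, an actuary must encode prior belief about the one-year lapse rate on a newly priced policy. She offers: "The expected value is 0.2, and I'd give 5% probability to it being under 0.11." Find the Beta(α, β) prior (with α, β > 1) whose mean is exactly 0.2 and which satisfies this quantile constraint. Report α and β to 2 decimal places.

α ≈ 8.76, β ≈ 35.03

With mean 0.2 fixed, write α = 0.2s, β = 0.8s where s = α+β.
Need P(θ < 0.11) = 0.05 under Beta(0.2s, 0.8s). Normal approximation: (q−m)/√(m(1−m)/s) ≈ z_{0.05} = -1.64, so s ≈ 0.2·0.8·(-1.64)²/(0.11−0.2)² = 53.4.
At s = 53.4: P(θ<0.11) ≈ 0.033. Adjusting to match 0.05 gives s ≈ 43.78.
So α = 0.2·43.78 ≈ 8.76, β = 0.8·43.78 ≈ 35.03.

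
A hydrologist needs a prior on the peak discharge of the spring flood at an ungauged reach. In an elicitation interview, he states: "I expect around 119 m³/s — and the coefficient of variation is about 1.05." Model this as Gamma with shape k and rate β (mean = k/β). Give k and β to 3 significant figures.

k ≈ 0.907, β ≈ 0.00762

For Gamma(k, rate β): mean = k/β, variance = k/β², so CV = 1/√k.
CV = 1.05, hence k = 1/CV² = 0.907.
Then β = k/mean = 0.907/119 = 0.00762.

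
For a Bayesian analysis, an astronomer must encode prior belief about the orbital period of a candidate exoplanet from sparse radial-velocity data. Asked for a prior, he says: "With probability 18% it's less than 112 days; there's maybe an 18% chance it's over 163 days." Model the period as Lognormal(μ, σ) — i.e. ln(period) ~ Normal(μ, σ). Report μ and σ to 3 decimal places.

If T ~ Lognormal(μ,σ) then ln T ~ Normal(μ,σ), so the p-quantile of ln T is μ + z_p·σ.
ln(112) = 4.718 and ln(163) = 5.094; z_{0.18} = -0.9154, z_{0.82} = 0.9154.
σ = (5.094 − 4.718)/(0.9154 − (-0.9154)) = 0.205.
μ = 4.718 − (-0.9154)·0.205 = 4.906.

μ ≈ 4.906, σ ≈ 0.205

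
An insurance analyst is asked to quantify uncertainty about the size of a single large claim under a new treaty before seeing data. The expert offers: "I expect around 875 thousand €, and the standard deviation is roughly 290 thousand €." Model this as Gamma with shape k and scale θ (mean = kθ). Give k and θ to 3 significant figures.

k ≈ 9.1, θ ≈ 96.1

For Gamma(k, scale θ): mean = kθ, variance = kθ², so CV = 1/√k.
CV = SD/mean = 290/875 = 0.3314, hence k = 1/CV² = 9.1.
Then θ = mean/k = 875/9.1 = 96.1.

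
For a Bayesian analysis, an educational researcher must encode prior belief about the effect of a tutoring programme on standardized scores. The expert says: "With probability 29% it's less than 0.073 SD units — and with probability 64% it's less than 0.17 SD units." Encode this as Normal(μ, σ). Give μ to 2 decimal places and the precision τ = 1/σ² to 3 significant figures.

μ = 0.13, τ = 88.4

The p-quantile of Normal(μ,σ) is μ + z_p·σ, with z_{0.29} = -0.5534 and z_{0.64} = 0.3585.
Eliminate σ: μ = (z₂·x₁ − z₁·x₂)/(z₂ − z₁) = (0.3585·0.073 − (-0.5534)·0.17)/0.9118 = 0.13.
Then σ = (x₂ − x₁)/(z₂ − z₁) = (0.17 − 0.073)/0.9118 = 0.11.
Precision τ = 1/σ² = 1/0.1064² = 88.4.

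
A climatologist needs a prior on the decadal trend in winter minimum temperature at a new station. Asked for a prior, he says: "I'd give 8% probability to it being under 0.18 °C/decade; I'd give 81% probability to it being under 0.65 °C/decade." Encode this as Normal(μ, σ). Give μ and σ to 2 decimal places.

The p-quantile of Normal(μ,σ) is μ + z_p·σ, with z_{0.08} = -1.405 and z_{0.81} = 0.8779.
Eliminate σ: μ = (z₂·x₁ − z₁·x₂)/(z₂ − z₁) = (0.8779·0.18 − (-1.405)·0.65)/2.283 = 0.47.
Then σ = (x₂ − x₁)/(z₂ − z₁) = (0.65 − 0.18)/2.283 = 0.21.

μ = 0.47, σ = 0.21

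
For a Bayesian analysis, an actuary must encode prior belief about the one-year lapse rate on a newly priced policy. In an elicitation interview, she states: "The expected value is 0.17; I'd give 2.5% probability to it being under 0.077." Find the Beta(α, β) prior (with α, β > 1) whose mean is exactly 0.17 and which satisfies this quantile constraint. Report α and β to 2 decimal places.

With mean 0.17 fixed, write α = 0.17s, β = 0.83s where s = α+β.
Need P(θ < 0.077) = 0.025 under Beta(0.17s, 0.83s). Normal approximation: (q−m)/√(m(1−m)/s) ≈ z_{0.025} = -1.96, so s ≈ 0.17·0.83·(-1.96)²/(0.077−0.17)² = 62.7.
At s = 62.7: P(θ<0.077) ≈ 0.010. Adjusting to match 0.025 gives s ≈ 45.70.
So α = 0.17·45.70 ≈ 7.77, β = 0.83·45.70 ≈ 37.93.

α ≈ 7.77, β ≈ 37.93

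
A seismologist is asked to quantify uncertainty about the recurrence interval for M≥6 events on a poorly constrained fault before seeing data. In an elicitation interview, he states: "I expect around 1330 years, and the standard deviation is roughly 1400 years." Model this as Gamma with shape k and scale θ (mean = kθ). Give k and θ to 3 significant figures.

For Gamma(k, scale θ): mean = kθ, variance = kθ², so CV = 1/√k.
CV = SD/mean = 1400/1330 = 1.053, hence k = 1/CV² = 0.902.
Then θ = mean/k = 1330/0.902 = 1470.

k ≈ 0.902, θ ≈ 1470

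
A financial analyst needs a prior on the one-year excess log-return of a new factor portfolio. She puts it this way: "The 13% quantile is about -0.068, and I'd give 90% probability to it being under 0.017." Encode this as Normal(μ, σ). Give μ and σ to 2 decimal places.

μ = -0.03, σ = 0.04

The p-quantile of Normal(μ,σ) is μ + z_p·σ, with z_{0.13} = -1.126 and z_{0.9} = 1.282.
Eliminate σ: μ = (z₂·x₁ − z₁·x₂)/(z₂ − z₁) = (1.282·-0.068 − (-1.126)·0.017)/2.408 = -0.03.
Then σ = (x₂ − x₁)/(z₂ − z₁) = (0.017 − -0.068)/2.408 = 0.04.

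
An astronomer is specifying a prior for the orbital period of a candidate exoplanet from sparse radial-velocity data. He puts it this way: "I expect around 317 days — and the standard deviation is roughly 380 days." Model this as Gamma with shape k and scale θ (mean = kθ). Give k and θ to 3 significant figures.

For Gamma(k, scale θ): mean = kθ, variance = kθ², so CV = 1/√k.
CV = SD/mean = 380/317 = 1.199, hence k = 1/CV² = 0.696.
Then θ = mean/k = 317/0.696 = 456.

k ≈ 0.696, θ ≈ 456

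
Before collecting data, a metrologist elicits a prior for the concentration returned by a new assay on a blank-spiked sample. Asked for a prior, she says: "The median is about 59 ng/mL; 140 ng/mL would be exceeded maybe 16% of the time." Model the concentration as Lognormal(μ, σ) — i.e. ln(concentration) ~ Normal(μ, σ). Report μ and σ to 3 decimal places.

If T ~ Lognormal(μ,σ) then ln T ~ Normal(μ,σ), so the p-quantile of ln T is μ + z_p·σ.
ln(59) = 4.078 and ln(140) = 4.942; z_{0.5} = 0, z_{0.84} = 0.9945.
σ = (4.942 − 4.078)/(0.9945 − (0)) = 0.869.
μ = 4.078 − (0)·0.869 = 4.078.

μ ≈ 4.078, σ ≈ 0.869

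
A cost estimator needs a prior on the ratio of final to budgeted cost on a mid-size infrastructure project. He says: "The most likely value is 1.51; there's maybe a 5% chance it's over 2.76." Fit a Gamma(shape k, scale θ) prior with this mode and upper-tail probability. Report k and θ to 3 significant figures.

k ≈ 8.66, θ ≈ 0.197

Gamma(k,θ) with k>1 has mode (k−1)θ, so θ = 1.51/(k−1).
Need P(X < 2.76) = 0.95 with θ tied to k this way. Start at k = 2, θ = 1.51: P(X<2.76) ≈ 0.545.
Too low — raise k to concentrate. Iterating converges to k ≈ 8.66.
Then θ = 1.51/(8.66−1) ≈ 0.197.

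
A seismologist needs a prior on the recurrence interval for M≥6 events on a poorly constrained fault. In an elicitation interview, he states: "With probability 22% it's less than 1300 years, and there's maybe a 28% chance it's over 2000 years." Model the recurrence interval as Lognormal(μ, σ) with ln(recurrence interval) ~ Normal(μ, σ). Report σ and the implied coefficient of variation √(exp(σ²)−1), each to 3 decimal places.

If T ~ Lognormal(μ,σ) then ln T ~ Normal(μ,σ), so the p-quantile of ln T is μ + z_p·σ.
ln(1300) = 7.17 and ln(2000) = 7.601; z_{0.22} = -0.7722, z_{0.72} = 0.5828.
σ = (7.601 − 7.17)/(0.5828 − (-0.7722)) = 0.318.
μ = 7.17 − (-0.7722)·0.318 = 7.416.
CV = √(exp(σ²)−1) = √(exp(0.1011)−1) = 0.326.

σ ≈ 0.318, CV ≈ 0.326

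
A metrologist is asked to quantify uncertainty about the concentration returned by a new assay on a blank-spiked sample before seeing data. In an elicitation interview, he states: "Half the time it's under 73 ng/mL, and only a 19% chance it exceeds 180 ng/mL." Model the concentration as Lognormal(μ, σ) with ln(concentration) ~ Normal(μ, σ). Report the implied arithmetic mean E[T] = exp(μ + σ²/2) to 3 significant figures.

E[T] ≈ 124 ng/mL

If T ~ Lognormal(μ,σ) then ln T ~ Normal(μ,σ), so the p-quantile of ln T is μ + z_p·σ.
ln(73) = 4.29 and ln(180) = 5.193; z_{0.5} = 0, z_{0.81} = 0.8779.
σ = (5.193 − 4.29)/(0.8779 − (0)) = 1.028.
μ = 4.29 − (0)·1.028 = 4.290.
E[T] = exp(μ + σ²/2) = exp(4.290 + 0.5284) = 124 ng/mL.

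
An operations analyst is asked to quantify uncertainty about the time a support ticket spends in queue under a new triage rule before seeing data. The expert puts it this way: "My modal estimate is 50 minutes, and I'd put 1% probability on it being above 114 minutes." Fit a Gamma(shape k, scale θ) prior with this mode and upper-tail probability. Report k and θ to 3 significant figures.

Gamma(k,θ) with k>1 has mode (k−1)θ, so θ = 50/(k−1).
Need P(X < 114) = 0.99 with θ tied to k this way. Start at k = 2, θ = 50: P(X<114) ≈ 0.665.
Too low — raise k to concentrate. Iterating converges to k ≈ 8.05.
Then θ = 50/(8.05−1) ≈ 7.1.

k ≈ 8.05, θ ≈ 7.1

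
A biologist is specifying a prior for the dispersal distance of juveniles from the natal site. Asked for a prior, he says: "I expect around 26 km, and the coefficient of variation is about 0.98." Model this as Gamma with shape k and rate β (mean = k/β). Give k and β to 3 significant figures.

k ≈ 1.04, β ≈ 0.04

For Gamma(k, rate β): mean = k/β, variance = k/β², so CV = 1/√k.
CV = 0.98, hence k = 1/CV² = 1.04.
Then β = k/mean = 1.04/26 = 0.04.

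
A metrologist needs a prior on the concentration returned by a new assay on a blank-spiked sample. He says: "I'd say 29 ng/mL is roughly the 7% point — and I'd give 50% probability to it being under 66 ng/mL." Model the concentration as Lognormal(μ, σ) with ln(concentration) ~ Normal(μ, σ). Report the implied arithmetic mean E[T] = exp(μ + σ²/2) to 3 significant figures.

E[T] ≈ 77.1 ng/mL

If T ~ Lognormal(μ,σ) then ln T ~ Normal(μ,σ), so the p-quantile of ln T is μ + z_p·σ.
ln(29) = 3.367 and ln(66) = 4.19; z_{0.07} = -1.476, z_{0.5} = 0.
σ = (4.19 − 3.367)/(0 − (-1.476)) = 0.557.
μ = 3.367 − (-1.476)·0.557 = 4.190.
E[T] = exp(μ + σ²/2) = exp(4.190 + 0.1553) = 77.1 ng/mL.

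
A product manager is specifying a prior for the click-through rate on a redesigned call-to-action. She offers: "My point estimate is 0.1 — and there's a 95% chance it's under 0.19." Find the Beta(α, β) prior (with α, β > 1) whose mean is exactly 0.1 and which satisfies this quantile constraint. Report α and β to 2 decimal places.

With mean 0.1 fixed, write α = 0.1s, β = 0.9s where s = α+β.
Need P(θ < 0.19) = 0.95 under Beta(0.1s, 0.9s). Normal approximation: (q−m)/√(m(1−m)/s) ≈ z_{0.95} = 1.64, so s ≈ 0.1·0.9·(1.64)²/(0.19−0.1)² = 30.1.
At s = 30.1: P(θ<0.19) ≈ 0.933. Adjusting to match 0.95 gives s ≈ 37.54.
So α = 0.1·37.54 ≈ 3.75, β = 0.9·37.54 ≈ 33.79.

α ≈ 3.75, β ≈ 33.79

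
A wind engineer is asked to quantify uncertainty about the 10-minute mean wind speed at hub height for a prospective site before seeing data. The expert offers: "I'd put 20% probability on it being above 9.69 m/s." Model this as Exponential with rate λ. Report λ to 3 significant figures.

λ ≈ 0.166

P(T > 9.69) = e^(−λ·9.69) = 0.2, so λ = −ln(0.2)/9.69 = 0.166.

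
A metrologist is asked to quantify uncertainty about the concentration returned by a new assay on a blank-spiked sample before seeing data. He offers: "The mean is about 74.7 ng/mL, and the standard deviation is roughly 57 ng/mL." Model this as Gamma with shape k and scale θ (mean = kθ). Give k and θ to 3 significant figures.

For Gamma(k, scale θ): mean = kθ, variance = kθ², so CV = 1/√k.
CV = SD/mean = 57/74.7 = 0.7631, hence k = 1/CV² = 1.72.
Then θ = mean/k = 74.7/1.72 = 43.5.

k ≈ 1.72, θ ≈ 43.5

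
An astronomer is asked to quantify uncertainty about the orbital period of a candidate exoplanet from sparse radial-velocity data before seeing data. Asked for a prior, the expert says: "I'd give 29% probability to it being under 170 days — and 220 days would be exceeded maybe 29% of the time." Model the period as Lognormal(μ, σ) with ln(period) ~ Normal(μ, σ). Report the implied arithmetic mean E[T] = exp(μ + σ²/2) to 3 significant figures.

E[T] ≈ 199 days

If T ~ Lognormal(μ,σ) then ln T ~ Normal(μ,σ), so the p-quantile of ln T is μ + z_p·σ.
ln(170) = 5.136 and ln(220) = 5.394; z_{0.29} = -0.5534, z_{0.71} = 0.5534.
σ = (5.394 − 5.136)/(0.5534 − (-0.5534)) = 0.233.
μ = 5.136 − (-0.5534)·0.233 = 5.265.
E[T] = exp(μ + σ²/2) = exp(5.265 + 0.0271) = 199 days.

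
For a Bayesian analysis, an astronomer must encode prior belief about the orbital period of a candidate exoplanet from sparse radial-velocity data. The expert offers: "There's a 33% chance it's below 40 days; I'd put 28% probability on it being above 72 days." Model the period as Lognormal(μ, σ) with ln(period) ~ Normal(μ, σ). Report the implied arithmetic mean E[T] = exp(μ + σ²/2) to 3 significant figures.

If T ~ Lognormal(μ,σ) then ln T ~ Normal(μ,σ), so the p-quantile of ln T is μ + z_p·σ.
ln(40) = 3.689 and ln(72) = 4.277; z_{0.33} = -0.4399, z_{0.72} = 0.5828.
σ = (4.277 − 3.689)/(0.5828 − (-0.4399)) = 0.575.
μ = 3.689 − (-0.4399)·0.575 = 3.942.
E[T] = exp(μ + σ²/2) = exp(3.942 + 0.1651) = 60.8 days.

E[T] ≈ 60.8 days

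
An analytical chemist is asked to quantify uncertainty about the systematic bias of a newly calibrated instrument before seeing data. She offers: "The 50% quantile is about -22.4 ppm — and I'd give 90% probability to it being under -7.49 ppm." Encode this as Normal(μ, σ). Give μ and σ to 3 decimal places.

The p-quantile of Normal(μ,σ) is μ + z_p·σ, with z_{0.5} = 0 and z_{0.9} = 1.282.
Eliminate σ: μ = (z₂·x₁ − z₁·x₂)/(z₂ − z₁) = (1.282·-22.4 − (0)·-7.49)/1.282 = -22.400.
Then σ = (x₂ − x₁)/(z₂ − z₁) = (-7.49 − -22.4)/1.282 = 11.634.

μ = -22.400, σ = 11.634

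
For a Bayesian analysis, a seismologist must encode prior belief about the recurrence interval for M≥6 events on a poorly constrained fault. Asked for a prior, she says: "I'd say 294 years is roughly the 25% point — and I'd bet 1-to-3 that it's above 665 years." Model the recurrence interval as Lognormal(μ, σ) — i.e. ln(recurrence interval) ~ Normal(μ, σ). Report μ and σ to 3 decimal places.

If T ~ Lognormal(μ,σ) then ln T ~ Normal(μ,σ), so the p-quantile of ln T is μ + z_p·σ.
ln(294) = 5.684 and ln(665) = 6.5; z_{0.25} = -0.6745, z_{0.75} = 0.6745.
σ = (6.5 − 5.684)/(0.6745 − (-0.6745)) = 0.605.
μ = 5.684 − (-0.6745)·0.605 = 6.092.

μ ≈ 6.092, σ ≈ 0.605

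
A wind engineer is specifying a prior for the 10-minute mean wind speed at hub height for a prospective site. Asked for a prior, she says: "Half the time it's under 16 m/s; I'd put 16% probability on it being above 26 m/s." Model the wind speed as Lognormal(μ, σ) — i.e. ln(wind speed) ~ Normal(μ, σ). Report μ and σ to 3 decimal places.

If T ~ Lognormal(μ,σ) then ln T ~ Normal(μ,σ), so the p-quantile of ln T is μ + z_p·σ.
ln(16) = 2.773 and ln(26) = 3.258; z_{0.5} = 0, z_{0.84} = 0.9945.
σ = (3.258 − 2.773)/(0.9945 − (0)) = 0.488.
μ = 2.773 − (0)·0.488 = 2.773.

μ ≈ 2.773, σ ≈ 0.488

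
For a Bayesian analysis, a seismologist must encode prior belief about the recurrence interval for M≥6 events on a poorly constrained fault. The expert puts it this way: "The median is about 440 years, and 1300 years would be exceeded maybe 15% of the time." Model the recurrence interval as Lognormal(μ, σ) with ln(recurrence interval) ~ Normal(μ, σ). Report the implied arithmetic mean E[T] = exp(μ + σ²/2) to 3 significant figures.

E[T] ≈ 760 years

If T ~ Lognormal(μ,σ) then ln T ~ Normal(μ,σ), so the p-quantile of ln T is μ + z_p·σ.
ln(440) = 6.087 and ln(1300) = 7.17; z_{0.5} = 0, z_{0.85} = 1.036.
σ = (7.17 − 6.087)/(1.036 − (0)) = 1.045.
μ = 6.087 − (0)·1.045 = 6.087.
E[T] = exp(μ + σ²/2) = exp(6.087 + 0.5463) = 760 years.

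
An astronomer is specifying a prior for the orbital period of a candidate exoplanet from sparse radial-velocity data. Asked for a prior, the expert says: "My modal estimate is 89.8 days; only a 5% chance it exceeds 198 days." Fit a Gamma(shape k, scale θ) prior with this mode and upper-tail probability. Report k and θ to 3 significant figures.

Gamma(k,θ) with k>1 has mode (k−1)θ, so θ = 89.8/(k−1).
Need P(X < 198) = 0.95 with θ tied to k this way. Start at k = 2, θ = 89.8: P(X<198) ≈ 0.647.
Too low — raise k to concentrate. Iterating converges to k ≈ 5.4.
Then θ = 89.8/(5.4−1) ≈ 20.4.

k ≈ 5.4, θ ≈ 20.4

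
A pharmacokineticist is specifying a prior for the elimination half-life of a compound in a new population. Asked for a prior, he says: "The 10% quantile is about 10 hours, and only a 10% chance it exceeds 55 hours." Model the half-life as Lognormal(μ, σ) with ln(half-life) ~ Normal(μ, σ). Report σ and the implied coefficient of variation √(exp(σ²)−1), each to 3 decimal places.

If T ~ Lognormal(μ,σ) then ln T ~ Normal(μ,σ), so the p-quantile of ln T is μ + z_p·σ.
ln(10) = 2.303 and ln(55) = 4.007; z_{0.1} = -1.282, z_{0.9} = 1.282.
σ = (4.007 − 2.303)/(1.282 − (-1.282)) = 0.665.
μ = 2.303 − (-1.282)·0.665 = 3.155.
CV = √(exp(σ²)−1) = √(exp(0.4424)−1) = 0.746.

σ ≈ 0.665, CV ≈ 0.746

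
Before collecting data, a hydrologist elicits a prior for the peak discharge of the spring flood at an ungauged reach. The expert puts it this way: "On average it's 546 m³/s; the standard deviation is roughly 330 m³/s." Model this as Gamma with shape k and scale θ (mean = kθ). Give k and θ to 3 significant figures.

k ≈ 2.74, θ ≈ 199

For Gamma(k, scale θ): mean = kθ, variance = kθ², so CV = 1/√k.
CV = SD/mean = 330/546 = 0.6044, hence k = 1/CV² = 2.74.
Then θ = mean/k = 546/2.74 = 199.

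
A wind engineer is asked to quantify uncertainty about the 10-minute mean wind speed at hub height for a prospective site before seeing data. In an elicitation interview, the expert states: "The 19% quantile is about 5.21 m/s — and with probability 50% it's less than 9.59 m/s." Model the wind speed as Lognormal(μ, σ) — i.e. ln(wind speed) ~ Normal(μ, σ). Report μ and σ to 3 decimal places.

If T ~ Lognormal(μ,σ) then ln T ~ Normal(μ,σ), so the p-quantile of ln T is μ + z_p·σ.
ln(5.21) = 1.651 and ln(9.59) = 2.261; z_{0.19} = -0.8779, z_{0.5} = 0.
σ = (2.261 − 1.651)/(0 − (-0.8779)) = 0.695.
μ = 1.651 − (-0.8779)·0.695 = 2.261.

μ ≈ 2.261, σ ≈ 0.695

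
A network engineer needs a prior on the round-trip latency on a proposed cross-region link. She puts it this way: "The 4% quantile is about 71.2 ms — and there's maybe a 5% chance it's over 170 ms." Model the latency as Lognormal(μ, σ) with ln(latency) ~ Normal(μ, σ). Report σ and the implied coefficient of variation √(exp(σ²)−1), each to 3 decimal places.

σ ≈ 0.256, CV ≈ 0.261

If T ~ Lognormal(μ,σ) then ln T ~ Normal(μ,σ), so the p-quantile of ln T is μ + z_p·σ.
ln(71.2) = 4.265 and ln(170) = 5.136; z_{0.04} = -1.751, z_{0.95} = 1.645.
σ = (5.136 − 4.265)/(1.645 − (-1.751)) = 0.256.
μ = 4.265 − (-1.751)·0.256 = 4.714.
CV = √(exp(σ²)−1) = √(exp(0.0657)−1) = 0.261.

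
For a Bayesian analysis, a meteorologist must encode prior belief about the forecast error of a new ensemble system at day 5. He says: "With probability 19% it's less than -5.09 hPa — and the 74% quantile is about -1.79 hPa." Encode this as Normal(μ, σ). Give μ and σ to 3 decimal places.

μ = -3.186, σ = 2.169

The p-quantile of Normal(μ,σ) is μ + z_p·σ, with z_{0.19} = -0.8779 and z_{0.74} = 0.6433.
Eliminate σ: μ = (z₂·x₁ − z₁·x₂)/(z₂ − z₁) = (0.6433·-5.09 − (-0.8779)·-1.79)/1.521 = -3.186.
Then σ = (x₂ − x₁)/(z₂ − z₁) = (-1.79 − -5.09)/1.521 = 2.169.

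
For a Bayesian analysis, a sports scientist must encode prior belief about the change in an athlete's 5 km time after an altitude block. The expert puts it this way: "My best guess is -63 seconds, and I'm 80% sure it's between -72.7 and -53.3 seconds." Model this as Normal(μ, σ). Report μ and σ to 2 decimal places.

A symmetric 80% interval runs μ ± z·σ with z = 1.282.
Half-width = 9.7, so σ = 9.7/1.282 = 7.57.
μ is the stated best guess, -63.00.

μ = -63.00, σ = 7.57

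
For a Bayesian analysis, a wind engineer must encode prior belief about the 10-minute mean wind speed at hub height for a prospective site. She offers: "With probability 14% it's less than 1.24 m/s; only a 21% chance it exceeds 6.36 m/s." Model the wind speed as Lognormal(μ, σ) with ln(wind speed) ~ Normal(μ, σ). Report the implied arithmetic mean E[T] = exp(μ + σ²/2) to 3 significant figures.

E[T] ≈ 4.6 m/s

If T ~ Lognormal(μ,σ) then ln T ~ Normal(μ,σ), so the p-quantile of ln T is μ + z_p·σ.
ln(1.24) = 0.2151 and ln(6.36) = 1.85; z_{0.14} = -1.08, z_{0.79} = 0.8064.
σ = (1.85 − 0.2151)/(0.8064 − (-1.08)) = 0.867.
μ = 0.2151 − (-1.08)·0.867 = 1.151.
E[T] = exp(μ + σ²/2) = exp(1.151 + 0.3754) = 4.6 m/s.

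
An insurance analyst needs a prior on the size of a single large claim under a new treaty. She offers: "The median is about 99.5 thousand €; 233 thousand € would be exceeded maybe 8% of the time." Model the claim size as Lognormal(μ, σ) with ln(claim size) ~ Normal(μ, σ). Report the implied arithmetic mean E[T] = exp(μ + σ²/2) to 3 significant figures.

E[T] ≈ 120 thousand €

If T ~ Lognormal(μ,σ) then ln T ~ Normal(μ,σ), so the p-quantile of ln T is μ + z_p·σ.
ln(99.5) = 4.6 and ln(233) = 5.451; z_{0.5} = 0, z_{0.92} = 1.405.
σ = (5.451 − 4.6)/(1.405 − (0)) = 0.606.
μ = 4.6 − (0)·0.606 = 4.600.
E[T] = exp(μ + σ²/2) = exp(4.600 + 0.1834) = 120 thousand €.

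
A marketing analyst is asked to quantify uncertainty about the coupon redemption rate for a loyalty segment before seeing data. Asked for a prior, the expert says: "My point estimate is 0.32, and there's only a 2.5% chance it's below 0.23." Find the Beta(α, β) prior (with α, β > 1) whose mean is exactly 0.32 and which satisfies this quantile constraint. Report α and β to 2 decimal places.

With mean 0.32 fixed, write α = 0.32s, β = 0.68s where s = α+β.
Need P(θ < 0.23) = 0.025 under Beta(0.32s, 0.68s). Normal approximation: (q−m)/√(m(1−m)/s) ≈ z_{0.025} = -1.96, so s ≈ 0.32·0.68·(-1.96)²/(0.23−0.32)² = 103.2.
At s = 103.2: P(θ<0.23) ≈ 0.020. Adjusting to match 0.025 gives s ≈ 93.80.
So α = 0.32·93.80 ≈ 30.02, β = 0.68·93.80 ≈ 63.78.

α ≈ 30.02, β ≈ 63.78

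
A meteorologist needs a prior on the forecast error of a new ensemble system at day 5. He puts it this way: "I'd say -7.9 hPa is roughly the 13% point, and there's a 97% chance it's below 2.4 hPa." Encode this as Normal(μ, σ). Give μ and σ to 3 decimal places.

μ = -4.042, σ = 3.425

The p-quantile of Normal(μ,σ) is μ + z_p·σ, with z_{0.13} = -1.126 and z_{0.97} = 1.881.
Eliminate σ: μ = (z₂·x₁ − z₁·x₂)/(z₂ − z₁) = (1.881·-7.9 − (-1.126)·2.4)/3.007 = -4.042.
Then σ = (x₂ − x₁)/(z₂ − z₁) = (2.4 − -7.9)/3.007 = 3.425.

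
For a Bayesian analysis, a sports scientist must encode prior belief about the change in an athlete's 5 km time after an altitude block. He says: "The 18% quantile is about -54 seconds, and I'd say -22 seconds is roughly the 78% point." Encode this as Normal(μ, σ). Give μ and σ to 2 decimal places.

μ = -36.64, σ = 18.96

The p-quantile of Normal(μ,σ) is μ + z_p·σ, with z_{0.18} = -0.9154 and z_{0.78} = 0.7722.
Eliminate σ: μ = (z₂·x₁ − z₁·x₂)/(z₂ − z₁) = (0.7722·-54 − (-0.9154)·-22)/1.688 = -36.64.
Then σ = (x₂ − x₁)/(z₂ − z₁) = (-22 − -54)/1.688 = 18.96.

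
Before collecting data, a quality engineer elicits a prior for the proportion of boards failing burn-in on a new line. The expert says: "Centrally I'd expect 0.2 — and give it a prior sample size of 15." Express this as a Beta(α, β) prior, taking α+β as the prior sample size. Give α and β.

Under the effective-sample-size interpretation, Beta(α, β) has prior mean α/(α+β) and prior sample size α+β.
So α+β = 15 and α/(α+β) = 0.2, giving α = 0.2·15 = 3 and β = 15 − 3 = 12.

α = 3, β = 12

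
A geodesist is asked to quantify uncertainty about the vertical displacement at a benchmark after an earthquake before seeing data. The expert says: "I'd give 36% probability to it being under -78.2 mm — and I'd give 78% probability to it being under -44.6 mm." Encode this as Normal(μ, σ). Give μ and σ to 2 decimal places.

μ = -67.55, σ = 29.72

For Normal(μ,σ), the p-quantile is μ + z_p·σ. Here z_{0.36} = -0.3585, z_{0.78} = 0.7722.
So -78.2 = μ − 0.3585σ and -44.6 = μ + 0.7722σ.
Subtracting: σ = (-44.6 − -78.2)/(0.7722 − (-0.3585)) = 29.72.
Then μ = -78.2 − (-0.3585)·29.72 = -67.55.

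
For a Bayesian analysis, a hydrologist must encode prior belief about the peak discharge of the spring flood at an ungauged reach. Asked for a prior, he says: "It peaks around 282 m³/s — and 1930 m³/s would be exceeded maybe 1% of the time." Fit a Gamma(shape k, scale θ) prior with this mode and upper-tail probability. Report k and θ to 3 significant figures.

k ≈ 1.96, θ ≈ 294

Gamma(k,θ) with k>1 has mode (k−1)θ, so θ = 282/(k−1).
Need P(X < 1930) = 0.99 with θ tied to k this way. Start at k = 2, θ = 282: P(X<1930) ≈ 0.992.
Too high — lower k to spread out. Iterating converges to k ≈ 1.96.
Then θ = 282/(1.96−1) ≈ 294.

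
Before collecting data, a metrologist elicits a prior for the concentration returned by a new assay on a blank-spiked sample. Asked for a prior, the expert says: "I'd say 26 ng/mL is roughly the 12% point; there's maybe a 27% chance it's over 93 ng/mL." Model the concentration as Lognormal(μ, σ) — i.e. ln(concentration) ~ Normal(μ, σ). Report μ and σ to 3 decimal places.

If T ~ Lognormal(μ,σ) then ln T ~ Normal(μ,σ), so the p-quantile of ln T is μ + z_p·σ.
ln(26) = 3.258 and ln(93) = 4.533; z_{0.12} = -1.175, z_{0.73} = 0.6128.
σ = (4.533 − 3.258)/(0.6128 − (-1.175)) = 0.713.
μ = 3.258 − (-1.175)·0.713 = 4.096.

μ ≈ 4.096, σ ≈ 0.713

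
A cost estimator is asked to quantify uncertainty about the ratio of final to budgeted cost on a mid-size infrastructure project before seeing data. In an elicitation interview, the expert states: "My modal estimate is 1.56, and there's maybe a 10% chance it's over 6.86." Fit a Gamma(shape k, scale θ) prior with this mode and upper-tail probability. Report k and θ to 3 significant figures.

k ≈ 1.82, θ ≈ 1.89

Gamma(k,θ) with k>1 has mode (k−1)θ, so θ = 1.56/(k−1).
Need P(X < 6.86) = 0.9 with θ tied to k this way. Start at k = 2, θ = 1.56: P(X<6.86) ≈ 0.934.
Too high — lower k to spread out. Iterating converges to k ≈ 1.82.
Then θ = 1.56/(1.82−1) ≈ 1.89.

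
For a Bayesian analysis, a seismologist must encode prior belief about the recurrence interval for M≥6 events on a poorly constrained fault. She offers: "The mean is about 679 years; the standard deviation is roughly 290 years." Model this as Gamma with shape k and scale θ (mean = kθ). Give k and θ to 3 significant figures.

For Gamma(k, scale θ): mean = kθ, variance = kθ², so CV = 1/√k.
CV = SD/mean = 290/679 = 0.4271, hence k = 1/CV² = 5.48.
Then θ = mean/k = 679/5.48 = 124.

k ≈ 5.48, θ ≈ 124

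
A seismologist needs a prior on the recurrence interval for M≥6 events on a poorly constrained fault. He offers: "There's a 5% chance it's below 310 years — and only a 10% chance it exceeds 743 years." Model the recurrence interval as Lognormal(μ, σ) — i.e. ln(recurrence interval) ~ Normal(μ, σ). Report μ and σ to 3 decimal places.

If T ~ Lognormal(μ,σ) then ln T ~ Normal(μ,σ), so the p-quantile of ln T is μ + z_p·σ.
ln(310) = 5.737 and ln(743) = 6.611; z_{0.05} = -1.645, z_{0.9} = 1.282.
σ = (6.611 − 5.737)/(1.282 − (-1.645)) = 0.299.
μ = 5.737 − (-1.645)·0.299 = 6.228.

μ ≈ 6.228, σ ≈ 0.299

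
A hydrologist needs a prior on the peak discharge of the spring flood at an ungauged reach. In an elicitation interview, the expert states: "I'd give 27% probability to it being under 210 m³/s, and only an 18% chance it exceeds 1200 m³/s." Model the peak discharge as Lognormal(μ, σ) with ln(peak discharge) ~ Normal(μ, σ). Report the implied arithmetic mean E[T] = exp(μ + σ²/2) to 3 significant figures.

E[T] ≈ 810 m³/s

If T ~ Lognormal(μ,σ) then ln T ~ Normal(μ,σ), so the p-quantile of ln T is μ + z_p·σ.
ln(210) = 5.347 and ln(1200) = 7.09; z_{0.27} = -0.6128, z_{0.82} = 0.9154.
σ = (7.09 − 5.347)/(0.9154 − (-0.6128)) = 1.141.
μ = 5.347 − (-0.6128)·1.141 = 6.046.
E[T] = exp(μ + σ²/2) = exp(6.046 + 0.6504) = 810 m³/s.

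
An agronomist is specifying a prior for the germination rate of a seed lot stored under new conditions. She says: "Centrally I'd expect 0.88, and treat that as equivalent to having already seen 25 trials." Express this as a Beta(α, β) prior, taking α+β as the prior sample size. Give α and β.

Under the effective-sample-size interpretation, Beta(α, β) has prior mean α/(α+β) and prior sample size α+β.
So α+β = 25 and α/(α+β) = 0.88, giving α = 0.88·25 = 22 and β = 25 − 22 = 3.

α = 22, β = 3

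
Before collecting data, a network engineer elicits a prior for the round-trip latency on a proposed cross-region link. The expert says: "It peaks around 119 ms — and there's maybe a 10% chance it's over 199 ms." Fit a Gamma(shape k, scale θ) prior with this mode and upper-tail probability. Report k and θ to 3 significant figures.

Gamma(k,θ) with k>1 has mode (k−1)θ, so θ = 119/(k−1).
Need P(X < 199) = 0.9 with θ tied to k this way. Start at k = 2, θ = 119: P(X<199) ≈ 0.498.
Too low — raise k to concentrate. Iterating converges to k ≈ 8.15.
Then θ = 119/(8.15−1) ≈ 16.7.

k ≈ 8.15, θ ≈ 16.7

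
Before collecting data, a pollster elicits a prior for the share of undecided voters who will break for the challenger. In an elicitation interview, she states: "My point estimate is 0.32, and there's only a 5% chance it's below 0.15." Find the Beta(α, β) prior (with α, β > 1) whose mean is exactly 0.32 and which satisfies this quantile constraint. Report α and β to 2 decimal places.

With mean 0.32 fixed, write α = 0.32s, β = 0.68s where s = α+β.
Need P(θ < 0.15) = 0.05 under Beta(0.32s, 0.68s). Normal approximation: (q−m)/√(m(1−m)/s) ≈ z_{0.05} = -1.64, so s ≈ 0.32·0.68·(-1.64)²/(0.15−0.32)² = 20.4.
At s = 20.4: P(θ<0.15) ≈ 0.033. Adjusting to match 0.05 gives s ≈ 16.59.
So α = 0.32·16.59 ≈ 5.31, β = 0.68·16.59 ≈ 11.28.

α ≈ 5.31, β ≈ 11.28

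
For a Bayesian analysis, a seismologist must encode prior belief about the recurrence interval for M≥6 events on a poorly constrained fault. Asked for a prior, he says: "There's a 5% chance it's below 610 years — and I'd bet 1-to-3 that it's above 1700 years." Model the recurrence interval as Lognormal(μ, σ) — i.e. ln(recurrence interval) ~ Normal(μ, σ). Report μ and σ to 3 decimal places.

μ ≈ 7.140, σ ≈ 0.442

If T ~ Lognormal(μ,σ) then ln T ~ Normal(μ,σ), so the p-quantile of ln T is μ + z_p·σ.
ln(610) = 6.413 and ln(1700) = 7.438; z_{0.05} = -1.645, z_{0.75} = 0.6745.
σ = (7.438 − 6.413)/(0.6745 − (-1.645)) = 0.442.
μ = 6.413 − (-1.645)·0.442 = 7.140.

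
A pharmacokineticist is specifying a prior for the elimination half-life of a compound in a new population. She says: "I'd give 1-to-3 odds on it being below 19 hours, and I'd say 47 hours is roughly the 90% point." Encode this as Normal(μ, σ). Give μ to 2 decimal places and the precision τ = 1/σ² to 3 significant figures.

μ = 28.66, τ = 0.00488

The p-quantile of Normal(μ,σ) is μ + z_p·σ, with z_{0.25} = -0.6745 and z_{0.9} = 1.282.
Eliminate σ: μ = (z₂·x₁ − z₁·x₂)/(z₂ − z₁) = (1.282·19 − (-0.6745)·47)/1.956 = 28.66.
Then σ = (x₂ − x₁)/(z₂ − z₁) = (47 − 19)/1.956 = 14.31.
Precision τ = 1/σ² = 1/14.31² = 0.00488.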